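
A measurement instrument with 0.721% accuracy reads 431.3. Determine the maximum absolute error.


Absolute error = (accuracy% / 100) * reading.
Error = (0.721 / 100) * 431.3
Error = 0.00721 * 431.3
Error = 3.1097

3.1097


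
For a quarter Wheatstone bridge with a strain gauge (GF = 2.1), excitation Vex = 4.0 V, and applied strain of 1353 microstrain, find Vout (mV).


Quarter bridge output: Vout = (GF * epsilon * Vex) / 4.
Vout = (2.1 * 1353e-6 * 4.0) / 4
Vout = 0.0113652 / 4 V
Vout = 0.0028413 V = 2.8413 mV

2.8413 mV


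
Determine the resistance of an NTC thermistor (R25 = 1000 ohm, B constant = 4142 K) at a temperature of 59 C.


NTC thermistor equation: Rt = R25 * exp(B * (1/T - 1/T25)).
T in Kelvin: 332.15 K, T25 = 298.15 K
1/T - 1/T25 = 1/332.15 - 1/298.15 = -0.00034333
B * (1/T - 1/T25) = 4142 * -0.00034333 = -1.4221
Rt = 1000 * exp(-1.4221) = 241.2 ohm

241.2 ohm


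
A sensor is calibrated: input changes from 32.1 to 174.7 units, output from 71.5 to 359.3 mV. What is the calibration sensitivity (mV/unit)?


Sensitivity = (y2 - y1) / (x2 - x1).
S = (359.3 - 71.5) / (174.7 - 32.1)
S = 287.8 / 142.6
S = 2.0182 mV/unit

2.0182 mV/unit


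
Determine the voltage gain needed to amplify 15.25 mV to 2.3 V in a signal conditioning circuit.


Gain = Vout / Vin (converting to same units).
G = 2.3 V / 15.25 mV
G = 2300.0 mV / 15.25 mV
G = 150.82

150.82


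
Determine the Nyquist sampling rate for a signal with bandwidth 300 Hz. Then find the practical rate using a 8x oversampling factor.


By Nyquist theorem, fs_min = 2 * fmax.
fs_min = 2 * 300 = 600 Hz
Practical rate = 8 * fs_min = 8 * 600 = 4800 Hz

fs_min = 600 Hz, fs_practical = 4800 Hz


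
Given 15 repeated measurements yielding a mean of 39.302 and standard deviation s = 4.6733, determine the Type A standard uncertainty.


The standard uncertainty for Type A evaluation is u = s / sqrt(n).
u = 4.6733 / sqrt(15)
u = 4.6733 / 3.873
u = 1.2066

1.2066


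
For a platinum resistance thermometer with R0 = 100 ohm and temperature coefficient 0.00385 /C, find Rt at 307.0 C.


The RTD equation: Rt = R0 * (1 + alpha * T).
Rt = 100 * (1 + 0.00385 * 307.0)
Rt = 100 * (1 + 1.18195)
Rt = 100 * 2.18195
Rt = 218.195 ohm

218.195 ohm


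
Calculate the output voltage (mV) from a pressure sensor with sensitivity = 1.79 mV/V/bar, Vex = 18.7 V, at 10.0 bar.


Output = sensitivity * Vex * P.
Vout = 1.79 * 18.7 * 10.0
Vout = 33.473 * 10.0
Vout = 334.73 mV

334.73 mV


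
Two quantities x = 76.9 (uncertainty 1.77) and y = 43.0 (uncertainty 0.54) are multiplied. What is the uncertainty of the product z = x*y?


For a product z = x*y, the relative uncertainty is:
uz/z = sqrt((ux/x)^2 + (uy/y)^2)
Relative uncertainties: ux/x = 1.77/76.9 = 0.023017
uy/y = 0.54/43.0 = 0.012558
z = 76.9 * 43.0 = 3306.7
uz = 3306.7 * sqrt(0.023017^2 + 0.012558^2) = 86.701

86.701


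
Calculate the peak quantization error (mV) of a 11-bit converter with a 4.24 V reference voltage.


The maximum quantization error is +/- LSB/2.
LSB = Vref / 2^n = 4.24 / 2048 = 0.00207031 V
Max error = LSB / 2 = 0.00207031 / 2 = 0.00103516 V
Max error = 1.0352 mV

1.0352 mV


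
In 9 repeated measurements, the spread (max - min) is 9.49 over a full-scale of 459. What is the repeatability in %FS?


Repeatability = (spread / full scale) * 100%.
R = (9.49 / 459) * 100
R = 2.068 %FS

2.068 %FS


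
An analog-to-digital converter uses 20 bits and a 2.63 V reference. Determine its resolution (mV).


The resolution (LSB) of an ADC is Vref / 2^n.
LSB = 2.63 / 2^20
LSB = 2.63 / 1048576
LSB = 2.51e-06 V = 0.00250816 mV

0.00250816 mV


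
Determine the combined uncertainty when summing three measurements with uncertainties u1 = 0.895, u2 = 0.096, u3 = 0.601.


For a sum of independent quantities, uc = sqrt(u1^2 + u2^2 + u3^2).
uc = sqrt(0.895^2 + 0.096^2 + 0.601^2)
uc = sqrt(0.801025 + 0.009216 + 0.361201)
uc = 1.0823

1.0823


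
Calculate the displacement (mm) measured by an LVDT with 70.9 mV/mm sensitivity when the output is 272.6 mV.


Displacement = Vout / sensitivity.
d = 272.6 / 70.9
d = 3.845 mm

3.845 mm


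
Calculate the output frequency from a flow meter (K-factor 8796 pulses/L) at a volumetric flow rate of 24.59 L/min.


Frequency = K * Q / 60 (converting L/min to L/s).
f = 8796 * 24.59 / 60
f = 216293.64 / 60
f = 3604.89 Hz

3604.89 Hz


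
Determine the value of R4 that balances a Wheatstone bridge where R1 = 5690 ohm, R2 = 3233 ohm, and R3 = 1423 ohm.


At balance: R1*R4 = R2*R3, so R4 = R2*R3/R1.
R4 = 3233 * 1423 / 5690
R4 = 4600559 / 5690
R4 = 808.53 ohm

808.53 ohm


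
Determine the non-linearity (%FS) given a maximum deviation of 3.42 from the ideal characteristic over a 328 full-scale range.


Linearity error = (max deviation / full scale) * 100%.
Linearity = (3.42 / 328) * 100
Linearity = 1.043 %FS

1.043 %FS


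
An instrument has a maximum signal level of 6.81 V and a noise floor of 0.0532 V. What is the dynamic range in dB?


Dynamic range = 20 * log10(Vmax / Vnoise).
DR = 20 * log10(6.81 / 0.0532)
DR = 20 * log10(128.01)
DR = 42.14 dB

42.14 dB


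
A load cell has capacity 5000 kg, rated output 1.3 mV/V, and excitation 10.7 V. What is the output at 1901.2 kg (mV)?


Vout = rated_output * Vex * (load / capacity).
Vout = 1.3 * 10.7 * (1901.2 / 5000)
Vout = 1.3 * 10.7 * 0.38024
Vout = 5.289 mV

5.289 mV


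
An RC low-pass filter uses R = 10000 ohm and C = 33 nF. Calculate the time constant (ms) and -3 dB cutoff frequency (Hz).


Time constant: tau = R * C.
tau = 10000 * 3.30e-08 = 0.00033 s
tau = 0.33 ms
Cutoff frequency: fc = 1 / (2*pi*R*C).
fc = 1 / (2*pi*0.00033) = 482.29 Hz

tau = 0.33 ms, fc = 482.29 Hz


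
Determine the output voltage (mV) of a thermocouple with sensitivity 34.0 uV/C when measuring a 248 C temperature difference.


The thermocouple output V = sensitivity * dT.
V = 34.0 uV/C * 248 C
V = 8432.0 uV
V = 8.432 mV

8.432 mV


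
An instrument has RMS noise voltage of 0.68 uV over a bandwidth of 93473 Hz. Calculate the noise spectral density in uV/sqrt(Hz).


Noise spectral density = Vrms / sqrt(BW).
NSD = 0.68 / sqrt(93473)
NSD = 0.68 / 305.7335
NSD = 0.0022 uV/sqrt(Hz)

0.0022 uV/sqrt(Hz)


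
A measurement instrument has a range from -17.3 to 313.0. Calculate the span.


Span = upper range - lower range.
Span = 313.0 - (-17.3)
Span = 330.3

330.3


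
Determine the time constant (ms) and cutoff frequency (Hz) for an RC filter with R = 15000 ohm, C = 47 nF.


Time constant: tau = R * C.
tau = 15000 * 4.70e-08 = 0.000705 s
tau = 0.705 ms
Cutoff frequency: fc = 1 / (2*pi*R*C).
fc = 1 / (2*pi*0.000705) = 225.75 Hz

tau = 0.705 ms, fc = 225.75 Hz


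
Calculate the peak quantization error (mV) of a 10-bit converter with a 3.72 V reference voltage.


The maximum quantization error is +/- LSB/2.
LSB = Vref / 2^n = 3.72 / 1024 = 0.00363281 V
Max error = LSB / 2 = 0.00363281 / 2 = 0.00181641 V
Max error = 1.8164 mV

1.8164 mV


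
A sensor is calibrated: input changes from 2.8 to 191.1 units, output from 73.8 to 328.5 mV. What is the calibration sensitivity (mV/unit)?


Sensitivity = (y2 - y1) / (x2 - x1).
S = (328.5 - 73.8) / (191.1 - 2.8)
S = 254.7 / 188.3
S = 1.3526 mV/unit

1.3526 mV/unit


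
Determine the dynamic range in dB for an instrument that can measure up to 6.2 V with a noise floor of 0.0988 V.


Dynamic range = 20 * log10(Vmax / Vnoise).
DR = 20 * log10(6.2 / 0.0988)
DR = 20 * log10(62.75)
DR = 35.95 dB

35.95 dB


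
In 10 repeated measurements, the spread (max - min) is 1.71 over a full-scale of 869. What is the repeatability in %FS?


Repeatability = (spread / full scale) * 100%.
R = (1.71 / 869) * 100
R = 0.197 %FS

0.197 %FS


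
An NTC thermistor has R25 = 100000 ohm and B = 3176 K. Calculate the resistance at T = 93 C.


NTC thermistor equation: Rt = R25 * exp(B * (1/T - 1/T25)).
T in Kelvin: 366.15 K, T25 = 298.15 K
1/T - 1/T25 = 1/366.15 - 1/298.15 = -0.0006229
B * (1/T - 1/T25) = 3176 * -0.0006229 = -1.9783
Rt = 100000 * exp(-1.9783) = 13830.2 ohm

13830.2 ohm


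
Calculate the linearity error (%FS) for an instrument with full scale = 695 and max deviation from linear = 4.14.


Linearity error = (max deviation / full scale) * 100%.
Linearity = (4.14 / 695) * 100
Linearity = 0.596 %FS

0.596 %FS


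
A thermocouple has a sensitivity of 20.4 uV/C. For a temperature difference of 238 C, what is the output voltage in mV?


The thermocouple output V = sensitivity * dT.
V = 20.4 uV/C * 238 C
V = 4855.2 uV
V = 4.855 mV

4.855 mV


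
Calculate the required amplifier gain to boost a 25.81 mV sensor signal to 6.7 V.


Gain = Vout / Vin (converting to same units).
G = 6.7 V / 25.81 mV
G = 6700.0 mV / 25.81 mV
G = 259.59

259.59


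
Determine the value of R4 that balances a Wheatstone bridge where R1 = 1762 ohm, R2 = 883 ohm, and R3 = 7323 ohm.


At balance: R1*R4 = R2*R3, so R4 = R2*R3/R1.
R4 = 883 * 7323 / 1762
R4 = 6466209 / 1762
R4 = 3669.81 ohm

3669.81 ohm


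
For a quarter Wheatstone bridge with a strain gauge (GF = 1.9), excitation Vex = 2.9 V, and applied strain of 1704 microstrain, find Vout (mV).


Quarter bridge output: Vout = (GF * epsilon * Vex) / 4.
Vout = (1.9 * 1704e-6 * 2.9) / 4
Vout = 0.00938904 / 4 V
Vout = 0.00234726 V = 2.3473 mV

2.3473 mV


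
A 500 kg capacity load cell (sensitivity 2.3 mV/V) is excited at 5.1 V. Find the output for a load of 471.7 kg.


Vout = rated_output * Vex * (load / capacity).
Vout = 2.3 * 5.1 * (471.7 / 500)
Vout = 2.3 * 5.1 * 0.9434
Vout = 11.066 mV

11.066 mV


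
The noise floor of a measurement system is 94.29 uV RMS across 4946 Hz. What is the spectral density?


Noise spectral density = Vrms / sqrt(BW).
NSD = 94.29 / sqrt(4946)
NSD = 94.29 / 70.3278
NSD = 1.3407 uV/sqrt(Hz)

1.3407 uV/sqrt(Hz)


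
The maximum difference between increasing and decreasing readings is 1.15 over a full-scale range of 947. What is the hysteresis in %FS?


Hysteresis = (max difference / full scale) * 100%.
H = (1.15 / 947) * 100
H = 0.121 %FS

0.121 %FS


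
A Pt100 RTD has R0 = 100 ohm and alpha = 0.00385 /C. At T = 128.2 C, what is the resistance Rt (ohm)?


The RTD equation: Rt = R0 * (1 + alpha * T).
Rt = 100 * (1 + 0.00385 * 128.2)
Rt = 100 * (1 + 0.49357)
Rt = 100 * 1.49357
Rt = 149.357 ohm

149.357 ohm


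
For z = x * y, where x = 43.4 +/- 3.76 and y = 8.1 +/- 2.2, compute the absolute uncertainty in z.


For a product z = x*y, the relative uncertainty is:
uz/z = sqrt((ux/x)^2 + (uy/y)^2)
Relative uncertainties: ux/x = 3.76/43.4 = 0.086636
uy/y = 2.2/8.1 = 0.271605
z = 43.4 * 8.1 = 351.5
uz = 351.5 * sqrt(0.086636^2 + 0.271605^2) = 100.22

100.22


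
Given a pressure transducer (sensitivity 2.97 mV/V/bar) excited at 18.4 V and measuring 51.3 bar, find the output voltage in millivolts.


Output = sensitivity * Vex * P.
Vout = 2.97 * 18.4 * 51.3
Vout = 54.648 * 51.3
Vout = 2803.44 mV

2803.44 mV


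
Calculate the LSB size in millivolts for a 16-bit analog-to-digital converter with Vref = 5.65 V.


The resolution (LSB) of an ADC is Vref / 2^n.
LSB = 5.65 / 2^16
LSB = 5.65 / 65536
LSB = 8.621e-05 V = 0.08621216 mV

0.08621216 mV


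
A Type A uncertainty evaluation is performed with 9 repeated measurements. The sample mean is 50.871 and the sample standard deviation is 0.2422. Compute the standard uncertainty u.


The standard uncertainty for Type A evaluation is u = s / sqrt(n).
u = 0.2422 / sqrt(9)
u = 0.2422 / 3.0
u = 0.0807

0.0807


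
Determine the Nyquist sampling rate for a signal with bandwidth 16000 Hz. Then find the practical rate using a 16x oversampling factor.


By Nyquist theorem, fs_min = 2 * fmax.
fs_min = 2 * 16000 = 32000 Hz
Practical rate = 16 * fs_min = 16 * 32000 = 512000 Hz

fs_min = 32000 Hz, fs_practical = 512000 Hz


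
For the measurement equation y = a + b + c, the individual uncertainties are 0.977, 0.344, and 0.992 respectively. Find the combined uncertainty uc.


For a sum of independent quantities, uc = sqrt(u1^2 + u2^2 + u3^2).
uc = sqrt(0.977^2 + 0.344^2 + 0.992^2)
uc = sqrt(0.954529 + 0.118336 + 0.984064)
uc = 1.4342

1.4342


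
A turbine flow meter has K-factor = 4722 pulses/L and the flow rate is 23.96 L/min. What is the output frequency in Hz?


Frequency = K * Q / 60 (converting L/min to L/s).
f = 4722 * 23.96 / 60
f = 113139.12 / 60
f = 1885.65 Hz

1885.65 Hz


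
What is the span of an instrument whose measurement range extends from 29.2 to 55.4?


Span = upper range - lower range.
Span = 55.4 - (29.2)
Span = 26.2

26.2


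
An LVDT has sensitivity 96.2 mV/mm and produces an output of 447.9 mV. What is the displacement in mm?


Displacement = Vout / sensitivity.
d = 447.9 / 96.2
d = 4.656 mm

4.656 mm


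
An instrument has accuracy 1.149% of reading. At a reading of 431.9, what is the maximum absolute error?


Absolute error = (accuracy% / 100) * reading.
Error = (1.149 / 100) * 431.9
Error = 0.01149 * 431.9
Error = 4.9625

4.9625


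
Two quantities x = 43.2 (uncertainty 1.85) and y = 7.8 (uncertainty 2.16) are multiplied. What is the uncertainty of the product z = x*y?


For a product z = x*y, the relative uncertainty is:
uz/z = sqrt((ux/x)^2 + (uy/y)^2)
Relative uncertainties: ux/x = 1.85/43.2 = 0.042824
uy/y = 2.16/7.8 = 0.276923
z = 43.2 * 7.8 = 337.0
uz = 337.0 * sqrt(0.042824^2 + 0.276923^2) = 94.421

94.421


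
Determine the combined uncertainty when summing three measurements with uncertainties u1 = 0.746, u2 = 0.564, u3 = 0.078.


For a sum of independent quantities, uc = sqrt(u1^2 + u2^2 + u3^2).
uc = sqrt(0.746^2 + 0.564^2 + 0.078^2)
uc = sqrt(0.556516 + 0.318096 + 0.006084)
uc = 0.9385

0.9385


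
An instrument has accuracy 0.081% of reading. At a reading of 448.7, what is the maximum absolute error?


Absolute error = (accuracy% / 100) * reading.
Error = (0.081 / 100) * 448.7
Error = 0.00081 * 448.7
Error = 0.3634

0.3634


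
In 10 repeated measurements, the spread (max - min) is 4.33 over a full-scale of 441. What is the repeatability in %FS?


Repeatability = (spread / full scale) * 100%.
R = (4.33 / 441) * 100
R = 0.982 %FS

0.982 %FS


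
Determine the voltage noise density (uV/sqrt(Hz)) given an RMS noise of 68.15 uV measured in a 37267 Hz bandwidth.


Noise spectral density = Vrms / sqrt(BW).
NSD = 68.15 / sqrt(37267)
NSD = 68.15 / 193.0466
NSD = 0.353 uV/sqrt(Hz)

0.353 uV/sqrt(Hz)


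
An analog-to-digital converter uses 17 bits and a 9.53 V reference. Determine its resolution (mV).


The resolution (LSB) of an ADC is Vref / 2^n.
LSB = 9.53 / 2^17
LSB = 9.53 / 131072
LSB = 7.271e-05 V = 0.07270813 mV

0.07270813 mV


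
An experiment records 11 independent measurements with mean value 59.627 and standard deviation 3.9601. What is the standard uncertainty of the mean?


The standard uncertainty for Type A evaluation is u = s / sqrt(n).
u = 3.9601 / sqrt(11)
u = 3.9601 / 3.3166
u = 1.194

1.194


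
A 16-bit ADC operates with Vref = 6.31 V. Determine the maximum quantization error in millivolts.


The maximum quantization error is +/- LSB/2.
LSB = Vref / 2^n = 6.31 / 65536 = 9.628e-05 V
Max error = LSB / 2 = 9.628e-05 / 2 = 4.814e-05 V
Max error = 0.0481 mV

0.0481 mV


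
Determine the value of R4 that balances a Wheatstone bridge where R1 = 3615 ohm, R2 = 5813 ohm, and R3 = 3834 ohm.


At balance: R1*R4 = R2*R3, so R4 = R2*R3/R1.
R4 = 5813 * 3834 / 3615
R4 = 22287042 / 3615
R4 = 6165.16 ohm

6165.16 ohm


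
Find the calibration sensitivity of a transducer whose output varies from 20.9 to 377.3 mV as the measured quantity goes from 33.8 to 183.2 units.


Sensitivity = (y2 - y1) / (x2 - x1).
S = (377.3 - 20.9) / (183.2 - 33.8)
S = 356.4 / 149.4
S = 2.3855 mV/unit

2.3855 mV/unit


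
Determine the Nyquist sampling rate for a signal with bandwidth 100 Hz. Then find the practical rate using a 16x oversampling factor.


By Nyquist theorem, fs_min = 2 * fmax.
fs_min = 2 * 100 = 200 Hz
Practical rate = 16 * fs_min = 16 * 200 = 3200 Hz

fs_min = 200 Hz, fs_practical = 3200 Hz


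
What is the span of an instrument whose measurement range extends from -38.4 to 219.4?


Span = upper range - lower range.
Span = 219.4 - (-38.4)
Span = 257.8

257.8


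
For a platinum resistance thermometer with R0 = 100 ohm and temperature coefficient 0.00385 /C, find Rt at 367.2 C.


The RTD equation: Rt = R0 * (1 + alpha * T).
Rt = 100 * (1 + 0.00385 * 367.2)
Rt = 100 * (1 + 1.41372)
Rt = 100 * 2.41372
Rt = 241.372 ohm

241.372 ohm


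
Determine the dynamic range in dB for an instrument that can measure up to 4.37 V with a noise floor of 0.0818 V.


Dynamic range = 20 * log10(Vmax / Vnoise).
DR = 20 * log10(4.37 / 0.0818)
DR = 20 * log10(53.42)
DR = 34.55 dB

34.55 dB


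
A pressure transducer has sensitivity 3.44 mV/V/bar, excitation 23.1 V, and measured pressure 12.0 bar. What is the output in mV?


Output = sensitivity * Vex * P.
Vout = 3.44 * 23.1 * 12.0
Vout = 79.464 * 12.0
Vout = 953.57 mV

953.57 mV


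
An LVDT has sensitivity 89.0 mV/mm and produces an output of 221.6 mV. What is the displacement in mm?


Displacement = Vout / sensitivity.
d = 221.6 / 89.0
d = 2.49 mm

2.49 mm


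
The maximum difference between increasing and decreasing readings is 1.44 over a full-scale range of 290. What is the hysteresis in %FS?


Hysteresis = (max difference / full scale) * 100%.
H = (1.44 / 290) * 100
H = 0.497 %FS

0.497 %FS


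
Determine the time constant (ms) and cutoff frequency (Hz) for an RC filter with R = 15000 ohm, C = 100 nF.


Time constant: tau = R * C.
tau = 15000 * 1.00e-07 = 0.0015 s
tau = 1.5 ms
Cutoff frequency: fc = 1 / (2*pi*R*C).
fc = 1 / (2*pi*0.0015) = 106.1 Hz

tau = 1.5 ms, fc = 106.1 Hz


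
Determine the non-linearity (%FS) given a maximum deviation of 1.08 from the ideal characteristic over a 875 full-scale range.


Linearity error = (max deviation / full scale) * 100%.
Linearity = (1.08 / 875) * 100
Linearity = 0.123 %FS

0.123 %FS


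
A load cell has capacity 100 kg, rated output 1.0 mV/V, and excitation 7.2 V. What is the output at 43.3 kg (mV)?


Vout = rated_output * Vex * (load / capacity).
Vout = 1.0 * 7.2 * (43.3 / 100)
Vout = 1.0 * 7.2 * 0.433
Vout = 3.118 mV

3.118 mV


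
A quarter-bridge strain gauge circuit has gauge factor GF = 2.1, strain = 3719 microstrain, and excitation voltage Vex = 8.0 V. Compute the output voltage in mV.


Quarter bridge output: Vout = (GF * epsilon * Vex) / 4.
Vout = (2.1 * 3719e-6 * 8.0) / 4
Vout = 0.0624792 / 4 V
Vout = 0.0156198 V = 15.6198 mV

15.6198 mV


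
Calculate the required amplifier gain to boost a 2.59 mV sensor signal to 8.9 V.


Gain = Vout / Vin (converting to same units).
G = 8.9 V / 2.59 mV
G = 8900.0 mV / 2.59 mV
G = 3436.29

3436.29


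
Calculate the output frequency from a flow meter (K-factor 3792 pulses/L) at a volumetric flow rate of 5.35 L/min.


Frequency = K * Q / 60 (converting L/min to L/s).
f = 3792 * 5.35 / 60
f = 20287.2 / 60
f = 338.12 Hz

338.12 Hz


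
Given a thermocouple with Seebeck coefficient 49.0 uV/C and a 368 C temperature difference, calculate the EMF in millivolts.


The thermocouple output V = sensitivity * dT.
V = 49.0 uV/C * 368 C
V = 18032.0 uV
V = 18.032 mV

18.032 mV


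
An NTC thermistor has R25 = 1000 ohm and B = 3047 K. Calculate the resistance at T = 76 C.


NTC thermistor equation: Rt = R25 * exp(B * (1/T - 1/T25)).
T in Kelvin: 349.15 K, T25 = 298.15 K
1/T - 1/T25 = 1/349.15 - 1/298.15 = -0.00048992
B * (1/T - 1/T25) = 3047 * -0.00048992 = -1.4928
Rt = 1000 * exp(-1.4928) = 224.7 ohm

224.7 ohm


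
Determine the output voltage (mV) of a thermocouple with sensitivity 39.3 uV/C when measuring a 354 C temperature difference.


The thermocouple output V = sensitivity * dT.
V = 39.3 uV/C * 354 C
V = 13912.2 uV
V = 13.912 mV

13.912 mV


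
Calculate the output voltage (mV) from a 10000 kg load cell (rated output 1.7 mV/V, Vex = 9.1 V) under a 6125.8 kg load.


Vout = rated_output * Vex * (load / capacity).
Vout = 1.7 * 9.1 * (6125.8 / 10000)
Vout = 1.7 * 9.1 * 0.61258
Vout = 9.477 mV

9.477 mV


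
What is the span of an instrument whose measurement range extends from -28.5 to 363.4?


Span = upper range - lower range.
Span = 363.4 - (-28.5)
Span = 391.9

391.9


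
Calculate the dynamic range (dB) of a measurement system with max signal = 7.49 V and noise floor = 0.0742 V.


Dynamic range = 20 * log10(Vmax / Vnoise).
DR = 20 * log10(7.49 / 0.0742)
DR = 20 * log10(100.94)
DR = 40.08 dB

40.08 dB


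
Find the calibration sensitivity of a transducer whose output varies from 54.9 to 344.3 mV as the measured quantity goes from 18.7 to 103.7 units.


Sensitivity = (y2 - y1) / (x2 - x1).
S = (344.3 - 54.9) / (103.7 - 18.7)
S = 289.4 / 85.0
S = 3.4047 mV/unit

3.4047 mV/unit


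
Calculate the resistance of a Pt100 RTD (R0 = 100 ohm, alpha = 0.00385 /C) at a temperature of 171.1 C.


The RTD equation: Rt = R0 * (1 + alpha * T).
Rt = 100 * (1 + 0.00385 * 171.1)
Rt = 100 * (1 + 0.658735)
Rt = 100 * 1.658735
Rt = 165.874 ohm

165.874 ohm


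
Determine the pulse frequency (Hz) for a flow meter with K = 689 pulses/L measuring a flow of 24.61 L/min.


Frequency = K * Q / 60 (converting L/min to L/s).
f = 689 * 24.61 / 60
f = 16956.29 / 60
f = 282.6 Hz

282.6 Hz


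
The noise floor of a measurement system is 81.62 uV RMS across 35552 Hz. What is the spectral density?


Noise spectral density = Vrms / sqrt(BW).
NSD = 81.62 / sqrt(35552)
NSD = 81.62 / 188.5524
NSD = 0.4329 uV/sqrt(Hz)

0.4329 uV/sqrt(Hz)


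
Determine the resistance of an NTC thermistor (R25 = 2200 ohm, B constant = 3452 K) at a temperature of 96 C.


NTC thermistor equation: Rt = R25 * exp(B * (1/T - 1/T25)).
T in Kelvin: 369.15 K, T25 = 298.15 K
1/T - 1/T25 = 1/369.15 - 1/298.15 = -0.00064509
B * (1/T - 1/T25) = 3452 * -0.00064509 = -2.2269
Rt = 2200 * exp(-2.2269) = 237.3 ohm

237.3 ohm


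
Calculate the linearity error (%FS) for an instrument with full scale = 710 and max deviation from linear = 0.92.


Linearity error = (max deviation / full scale) * 100%.
Linearity = (0.92 / 710) * 100
Linearity = 0.13 %FS

0.13 %FS


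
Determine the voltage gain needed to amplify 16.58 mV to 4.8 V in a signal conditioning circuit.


Gain = Vout / Vin (converting to same units).
G = 4.8 V / 16.58 mV
G = 4800.0 mV / 16.58 mV
G = 289.51

289.51


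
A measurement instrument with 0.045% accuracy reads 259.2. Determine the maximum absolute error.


Absolute error = (accuracy% / 100) * reading.
Error = (0.045 / 100) * 259.2
Error = 0.00045 * 259.2
Error = 0.1166

0.1166


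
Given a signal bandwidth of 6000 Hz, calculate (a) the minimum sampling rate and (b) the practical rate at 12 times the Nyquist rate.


By Nyquist theorem, fs_min = 2 * fmax.
fs_min = 2 * 6000 = 12000 Hz
Practical rate = 12 * fs_min = 12 * 12000 = 144000 Hz

fs_min = 12000 Hz, fs_practical = 144000 Hz


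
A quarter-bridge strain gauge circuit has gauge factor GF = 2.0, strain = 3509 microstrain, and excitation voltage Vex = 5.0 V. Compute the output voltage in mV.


Quarter bridge output: Vout = (GF * epsilon * Vex) / 4.
Vout = (2.0 * 3509e-6 * 5.0) / 4
Vout = 0.03509 / 4 V
Vout = 0.0087725 V = 8.7725 mV

8.7725 mV


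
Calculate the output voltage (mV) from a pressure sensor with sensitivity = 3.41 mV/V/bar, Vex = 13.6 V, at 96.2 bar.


Output = sensitivity * Vex * P.
Vout = 3.41 * 13.6 * 96.2
Vout = 46.376 * 96.2
Vout = 4461.37 mV

4461.37 mV


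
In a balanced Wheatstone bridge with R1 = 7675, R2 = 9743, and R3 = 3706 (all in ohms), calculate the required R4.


At balance: R1*R4 = R2*R3, so R4 = R2*R3/R1.
R4 = 9743 * 3706 / 7675
R4 = 36107558 / 7675
R4 = 4704.57 ohm

4704.57 ohm


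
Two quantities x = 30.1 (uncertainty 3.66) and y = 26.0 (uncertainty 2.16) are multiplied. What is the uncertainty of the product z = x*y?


For a product z = x*y, the relative uncertainty is:
uz/z = sqrt((ux/x)^2 + (uy/y)^2)
Relative uncertainties: ux/x = 3.66/30.1 = 0.121595
uy/y = 2.16/26.0 = 0.083077
z = 30.1 * 26.0 = 782.6
uz = 782.6 * sqrt(0.121595^2 + 0.083077^2) = 115.25

115.25


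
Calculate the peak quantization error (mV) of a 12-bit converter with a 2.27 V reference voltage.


The maximum quantization error is +/- LSB/2.
LSB = Vref / 2^n = 2.27 / 4096 = 0.0005542 V
Max error = LSB / 2 = 0.0005542 / 2 = 0.0002771 V
Max error = 0.2771 mV

0.2771 mV


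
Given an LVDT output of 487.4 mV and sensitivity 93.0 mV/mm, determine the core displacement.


Displacement = Vout / sensitivity.
d = 487.4 / 93.0
d = 5.241 mm

5.241 mm


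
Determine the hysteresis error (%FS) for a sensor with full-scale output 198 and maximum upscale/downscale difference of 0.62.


Hysteresis = (max difference / full scale) * 100%.
H = (0.62 / 198) * 100
H = 0.313 %FS

0.313 %FS


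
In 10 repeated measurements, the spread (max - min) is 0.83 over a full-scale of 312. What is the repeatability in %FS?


Repeatability = (spread / full scale) * 100%.
R = (0.83 / 312) * 100
R = 0.266 %FS

0.266 %FS


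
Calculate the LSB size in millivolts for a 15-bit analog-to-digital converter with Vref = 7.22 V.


The resolution (LSB) of an ADC is Vref / 2^n.
LSB = 7.22 / 2^15
LSB = 7.22 / 32768
LSB = 0.00022034 V = 0.22033691 mV

0.22033691 mV


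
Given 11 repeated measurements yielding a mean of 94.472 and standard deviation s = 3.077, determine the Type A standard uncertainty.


The standard uncertainty for Type A evaluation is u = s / sqrt(n).
u = 3.077 / sqrt(11)
u = 3.077 / 3.3166
u = 0.9278

0.9278


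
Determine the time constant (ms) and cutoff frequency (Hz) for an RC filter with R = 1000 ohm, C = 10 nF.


Time constant: tau = R * C.
tau = 1000 * 1.00e-08 = 1e-05 s
tau = 0.01 ms
Cutoff frequency: fc = 1 / (2*pi*R*C).
fc = 1 / (2*pi*1e-05) = 15915.49 Hz

tau = 0.01 ms, fc = 15915.49 Hz


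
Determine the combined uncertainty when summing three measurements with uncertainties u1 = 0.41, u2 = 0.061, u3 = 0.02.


For a sum of independent quantities, uc = sqrt(u1^2 + u2^2 + u3^2).
uc = sqrt(0.41^2 + 0.061^2 + 0.02^2)
uc = sqrt(0.1681 + 0.003721 + 0.0004)
uc = 0.415

0.415


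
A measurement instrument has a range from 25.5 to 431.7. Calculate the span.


Span = upper range - lower range.
Span = 431.7 - (25.5)
Span = 406.2

406.2


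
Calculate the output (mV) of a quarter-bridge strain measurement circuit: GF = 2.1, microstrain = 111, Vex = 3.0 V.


Quarter bridge output: Vout = (GF * epsilon * Vex) / 4.
Vout = (2.1 * 111e-6 * 3.0) / 4
Vout = 0.0006993 / 4 V
Vout = 0.00017483 V = 0.1748 mV

0.1748 mV


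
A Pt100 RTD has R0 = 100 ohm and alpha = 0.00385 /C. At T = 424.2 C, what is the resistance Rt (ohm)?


The RTD equation: Rt = R0 * (1 + alpha * T).
Rt = 100 * (1 + 0.00385 * 424.2)
Rt = 100 * (1 + 1.63317)
Rt = 100 * 2.63317
Rt = 263.317 ohm

263.317 ohm


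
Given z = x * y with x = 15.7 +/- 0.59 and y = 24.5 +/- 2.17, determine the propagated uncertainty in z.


For a product z = x*y, the relative uncertainty is:
uz/z = sqrt((ux/x)^2 + (uy/y)^2)
Relative uncertainties: ux/x = 0.59/15.7 = 0.03758
uy/y = 2.17/24.5 = 0.088571
z = 15.7 * 24.5 = 384.6
uz = 384.6 * sqrt(0.03758^2 + 0.088571^2) = 37.009

37.009


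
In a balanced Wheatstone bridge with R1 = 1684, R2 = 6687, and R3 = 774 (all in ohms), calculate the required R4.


At balance: R1*R4 = R2*R3, so R4 = R2*R3/R1.
R4 = 6687 * 774 / 1684
R4 = 5175738 / 1684
R4 = 3073.48 ohm

3073.48 ohm


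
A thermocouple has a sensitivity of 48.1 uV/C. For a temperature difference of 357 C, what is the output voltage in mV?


The thermocouple output V = sensitivity * dT.
V = 48.1 uV/C * 357 C
V = 17171.7 uV
V = 17.172 mV

17.172 mV


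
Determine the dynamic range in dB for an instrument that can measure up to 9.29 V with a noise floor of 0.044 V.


Dynamic range = 20 * log10(Vmax / Vnoise).
DR = 20 * log10(9.29 / 0.044)
DR = 20 * log10(211.14)
DR = 46.49 dB

46.49 dB


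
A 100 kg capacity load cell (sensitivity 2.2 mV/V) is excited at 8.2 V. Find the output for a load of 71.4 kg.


Vout = rated_output * Vex * (load / capacity).
Vout = 2.2 * 8.2 * (71.4 / 100)
Vout = 2.2 * 8.2 * 0.714
Vout = 12.881 mV

12.881 mV


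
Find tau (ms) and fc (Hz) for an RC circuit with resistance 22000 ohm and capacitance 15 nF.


Time constant: tau = R * C.
tau = 22000 * 1.50e-08 = 0.00033 s
tau = 0.33 ms
Cutoff frequency: fc = 1 / (2*pi*R*C).
fc = 1 / (2*pi*0.00033) = 482.29 Hz

tau = 0.33 ms, fc = 482.29 Hz


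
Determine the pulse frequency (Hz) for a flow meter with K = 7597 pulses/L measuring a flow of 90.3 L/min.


Frequency = K * Q / 60 (converting L/min to L/s).
f = 7597 * 90.3 / 60
f = 686009.1 / 60
f = 11433.48 Hz

11433.48 Hz


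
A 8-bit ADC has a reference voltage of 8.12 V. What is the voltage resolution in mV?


The resolution (LSB) of an ADC is Vref / 2^n.
LSB = 8.12 / 2^8
LSB = 8.12 / 256
LSB = 0.03171875 V = 31.71875 mV

31.71875 mV


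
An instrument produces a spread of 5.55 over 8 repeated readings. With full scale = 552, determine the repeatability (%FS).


Repeatability = (spread / full scale) * 100%.
R = (5.55 / 552) * 100
R = 1.005 %FS

1.005 %FS


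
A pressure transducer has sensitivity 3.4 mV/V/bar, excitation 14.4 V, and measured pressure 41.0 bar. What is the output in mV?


Output = sensitivity * Vex * P.
Vout = 3.4 * 14.4 * 41.0
Vout = 48.96 * 41.0
Vout = 2007.36 mV

2007.36 mV


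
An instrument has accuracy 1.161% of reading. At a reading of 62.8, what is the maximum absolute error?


Absolute error = (accuracy% / 100) * reading.
Error = (1.161 / 100) * 62.8
Error = 0.01161 * 62.8
Error = 0.7291

0.7291


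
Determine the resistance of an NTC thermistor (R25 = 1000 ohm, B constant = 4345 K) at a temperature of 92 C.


NTC thermistor equation: Rt = R25 * exp(B * (1/T - 1/T25)).
T in Kelvin: 365.15 K, T25 = 298.15 K
1/T - 1/T25 = 1/365.15 - 1/298.15 = -0.00061542
B * (1/T - 1/T25) = 4345 * -0.00061542 = -2.674
Rt = 1000 * exp(-2.674) = 69.0 ohm

69.0 ohm


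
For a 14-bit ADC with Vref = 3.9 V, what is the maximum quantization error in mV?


The maximum quantization error is +/- LSB/2.
LSB = Vref / 2^n = 3.9 / 16384 = 0.00023804 V
Max error = LSB / 2 = 0.00023804 / 2 = 0.00011902 V
Max error = 0.119 mV

0.119 mV


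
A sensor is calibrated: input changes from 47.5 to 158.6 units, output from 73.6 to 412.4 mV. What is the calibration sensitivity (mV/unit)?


Sensitivity = (y2 - y1) / (x2 - x1).
S = (412.4 - 73.6) / (158.6 - 47.5)
S = 338.8 / 111.1
S = 3.0495 mV/unit

3.0495 mV/unit


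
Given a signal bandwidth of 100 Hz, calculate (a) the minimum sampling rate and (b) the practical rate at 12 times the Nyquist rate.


By Nyquist theorem, fs_min = 2 * fmax.
fs_min = 2 * 100 = 200 Hz
Practical rate = 12 * fs_min = 12 * 200 = 2400 Hz

fs_min = 200 Hz, fs_practical = 2400 Hz


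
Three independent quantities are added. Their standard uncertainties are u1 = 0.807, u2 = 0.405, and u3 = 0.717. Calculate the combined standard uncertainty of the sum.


For a sum of independent quantities, uc = sqrt(u1^2 + u2^2 + u3^2).
uc = sqrt(0.807^2 + 0.405^2 + 0.717^2)
uc = sqrt(0.651249 + 0.164025 + 0.514089)
uc = 1.153

1.153


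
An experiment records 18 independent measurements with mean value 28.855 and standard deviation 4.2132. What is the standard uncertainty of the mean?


The standard uncertainty for Type A evaluation is u = s / sqrt(n).
u = 4.2132 / sqrt(18)
u = 4.2132 / 4.2426
u = 0.9931

0.9931


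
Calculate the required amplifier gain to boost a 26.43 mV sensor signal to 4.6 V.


Gain = Vout / Vin (converting to same units).
G = 4.6 V / 26.43 mV
G = 4600.0 mV / 26.43 mV
G = 174.04

174.04


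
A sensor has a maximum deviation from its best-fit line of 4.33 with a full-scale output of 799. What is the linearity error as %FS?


Linearity error = (max deviation / full scale) * 100%.
Linearity = (4.33 / 799) * 100
Linearity = 0.542 %FS

0.542 %FS


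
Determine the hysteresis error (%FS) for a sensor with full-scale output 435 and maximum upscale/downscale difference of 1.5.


Hysteresis = (max difference / full scale) * 100%.
H = (1.5 / 435) * 100
H = 0.345 %FS

0.345 %FS


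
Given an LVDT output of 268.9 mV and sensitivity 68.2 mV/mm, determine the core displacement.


Displacement = Vout / sensitivity.
d = 268.9 / 68.2
d = 3.943 mm

3.943 mm


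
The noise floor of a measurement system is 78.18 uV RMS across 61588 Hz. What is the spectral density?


Noise spectral density = Vrms / sqrt(BW).
NSD = 78.18 / sqrt(61588)
NSD = 78.18 / 248.1693
NSD = 0.315 uV/sqrt(Hz)

0.315 uV/sqrt(Hz)


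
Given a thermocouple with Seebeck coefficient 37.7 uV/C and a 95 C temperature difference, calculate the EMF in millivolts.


The thermocouple output V = sensitivity * dT.
V = 37.7 uV/C * 95 C
V = 3581.5 uV
V = 3.582 mV

3.582 mV


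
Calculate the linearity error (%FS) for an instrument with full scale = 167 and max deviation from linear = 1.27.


Linearity error = (max deviation / full scale) * 100%.
Linearity = (1.27 / 167) * 100
Linearity = 0.76 %FS

0.76 %FS


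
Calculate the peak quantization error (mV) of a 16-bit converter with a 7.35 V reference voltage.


The maximum quantization error is +/- LSB/2.
LSB = Vref / 2^n = 7.35 / 65536 = 0.00011215 V
Max error = LSB / 2 = 0.00011215 / 2 = 5.608e-05 V
Max error = 0.0561 mV

0.0561 mV


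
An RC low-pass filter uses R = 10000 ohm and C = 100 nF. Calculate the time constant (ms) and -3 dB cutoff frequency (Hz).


Time constant: tau = R * C.
tau = 10000 * 1.00e-07 = 0.001 s
tau = 1.0 ms
Cutoff frequency: fc = 1 / (2*pi*R*C).
fc = 1 / (2*pi*0.001) = 159.15 Hz

tau = 1.0 ms, fc = 159.15 Hz


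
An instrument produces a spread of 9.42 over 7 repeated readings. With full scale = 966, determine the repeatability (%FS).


Repeatability = (spread / full scale) * 100%.
R = (9.42 / 966) * 100
R = 0.975 %FS

0.975 %FS


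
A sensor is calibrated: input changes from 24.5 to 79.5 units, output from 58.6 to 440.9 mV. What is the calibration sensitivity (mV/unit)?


Sensitivity = (y2 - y1) / (x2 - x1).
S = (440.9 - 58.6) / (79.5 - 24.5)
S = 382.3 / 55.0
S = 6.9509 mV/unit

6.9509 mV/unit


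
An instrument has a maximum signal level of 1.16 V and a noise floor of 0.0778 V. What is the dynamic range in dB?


Dynamic range = 20 * log10(Vmax / Vnoise).
DR = 20 * log10(1.16 / 0.0778)
DR = 20 * log10(14.91)
DR = 23.47 dB

23.47 dB


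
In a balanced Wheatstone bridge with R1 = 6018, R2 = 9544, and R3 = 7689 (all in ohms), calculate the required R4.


At balance: R1*R4 = R2*R3, so R4 = R2*R3/R1.
R4 = 9544 * 7689 / 6018
R4 = 73383816 / 6018
R4 = 12194.05 ohm

12194.05 ohm


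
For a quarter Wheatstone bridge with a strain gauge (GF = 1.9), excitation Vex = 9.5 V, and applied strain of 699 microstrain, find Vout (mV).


Quarter bridge output: Vout = (GF * epsilon * Vex) / 4.
Vout = (1.9 * 699e-6 * 9.5) / 4
Vout = 0.01261695 / 4 V
Vout = 0.00315424 V = 3.1542 mV

3.1542 mV


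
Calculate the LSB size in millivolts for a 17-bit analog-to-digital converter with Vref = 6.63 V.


The resolution (LSB) of an ADC is Vref / 2^n.
LSB = 6.63 / 2^17
LSB = 6.63 / 131072
LSB = 5.058e-05 V = 0.05058289 mV

0.05058289 mV


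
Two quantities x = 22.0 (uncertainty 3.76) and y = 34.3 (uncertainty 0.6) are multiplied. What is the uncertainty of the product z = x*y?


For a product z = x*y, the relative uncertainty is:
uz/z = sqrt((ux/x)^2 + (uy/y)^2)
Relative uncertainties: ux/x = 3.76/22.0 = 0.170909
uy/y = 0.6/34.3 = 0.017493
z = 22.0 * 34.3 = 754.6
uz = 754.6 * sqrt(0.170909^2 + 0.017493^2) = 129.642

129.642


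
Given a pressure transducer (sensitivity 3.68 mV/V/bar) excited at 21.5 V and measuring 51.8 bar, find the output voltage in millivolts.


Output = sensitivity * Vex * P.
Vout = 3.68 * 21.5 * 51.8
Vout = 79.12 * 51.8
Vout = 4098.42 mV

4098.42 mV


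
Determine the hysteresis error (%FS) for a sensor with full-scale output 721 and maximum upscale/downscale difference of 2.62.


Hysteresis = (max difference / full scale) * 100%.
H = (2.62 / 721) * 100
H = 0.363 %FS

0.363 %FS


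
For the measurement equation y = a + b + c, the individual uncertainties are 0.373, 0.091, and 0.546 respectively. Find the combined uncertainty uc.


For a sum of independent quantities, uc = sqrt(u1^2 + u2^2 + u3^2).
uc = sqrt(0.373^2 + 0.091^2 + 0.546^2)
uc = sqrt(0.139129 + 0.008281 + 0.298116)
uc = 0.6675

0.6675


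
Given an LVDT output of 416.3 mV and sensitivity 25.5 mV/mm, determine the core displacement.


Displacement = Vout / sensitivity.
d = 416.3 / 25.5
d = 16.325 mm

16.325 mm


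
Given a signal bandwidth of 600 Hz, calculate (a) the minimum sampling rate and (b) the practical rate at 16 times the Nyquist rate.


By Nyquist theorem, fs_min = 2 * fmax.
fs_min = 2 * 600 = 1200 Hz
Practical rate = 16 * fs_min = 16 * 1200 = 19200 Hz

fs_min = 1200 Hz, fs_practical = 19200 Hz


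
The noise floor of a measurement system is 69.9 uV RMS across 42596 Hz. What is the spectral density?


Noise spectral density = Vrms / sqrt(BW).
NSD = 69.9 / sqrt(42596)
NSD = 69.9 / 206.388
NSD = 0.3387 uV/sqrt(Hz)

0.3387 uV/sqrt(Hz)


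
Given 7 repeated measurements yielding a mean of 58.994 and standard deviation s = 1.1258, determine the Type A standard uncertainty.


The standard uncertainty for Type A evaluation is u = s / sqrt(n).
u = 1.1258 / sqrt(7)
u = 1.1258 / 2.6458
u = 0.4255

0.4255


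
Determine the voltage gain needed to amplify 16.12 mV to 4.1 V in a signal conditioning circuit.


Gain = Vout / Vin (converting to same units).
G = 4.1 V / 16.12 mV
G = 4100.0 mV / 16.12 mV
G = 254.34

254.34


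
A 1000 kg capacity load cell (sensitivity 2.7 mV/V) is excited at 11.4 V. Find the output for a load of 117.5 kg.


Vout = rated_output * Vex * (load / capacity).
Vout = 2.7 * 11.4 * (117.5 / 1000)
Vout = 2.7 * 11.4 * 0.1175
Vout = 3.617 mV

3.617 mV


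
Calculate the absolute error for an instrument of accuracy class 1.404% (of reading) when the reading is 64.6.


Absolute error = (accuracy% / 100) * reading.
Error = (1.404 / 100) * 64.6
Error = 0.01404 * 64.6
Error = 0.907

0.907


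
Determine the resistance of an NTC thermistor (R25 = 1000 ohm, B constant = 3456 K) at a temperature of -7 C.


NTC thermistor equation: Rt = R25 * exp(B * (1/T - 1/T25)).
T in Kelvin: 266.15 K, T25 = 298.15 K
1/T - 1/T25 = 1/266.15 - 1/298.15 = 0.00040326
B * (1/T - 1/T25) = 3456 * 0.00040326 = 1.3937
Rt = 1000 * exp(1.3937) = 4029.6 ohm

4029.6 ohm


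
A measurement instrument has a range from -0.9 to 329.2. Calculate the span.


Span = upper range - lower range.
Span = 329.2 - (-0.9)
Span = 330.1

330.1


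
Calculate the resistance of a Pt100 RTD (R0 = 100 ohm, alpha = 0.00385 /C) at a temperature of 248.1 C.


The RTD equation: Rt = R0 * (1 + alpha * T).
Rt = 100 * (1 + 0.00385 * 248.1)
Rt = 100 * (1 + 0.955185)
Rt = 100 * 1.955185
Rt = 195.519 ohm

195.519 ohm


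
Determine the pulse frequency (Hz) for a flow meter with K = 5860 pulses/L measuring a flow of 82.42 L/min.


Frequency = K * Q / 60 (converting L/min to L/s).
f = 5860 * 82.42 / 60
f = 482981.2 / 60
f = 8049.69 Hz

8049.69 Hz


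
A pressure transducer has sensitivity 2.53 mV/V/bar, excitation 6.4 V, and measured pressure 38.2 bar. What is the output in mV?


Output = sensitivity * Vex * P.
Vout = 2.53 * 6.4 * 38.2
Vout = 16.192 * 38.2
Vout = 618.53 mV

618.53 mV


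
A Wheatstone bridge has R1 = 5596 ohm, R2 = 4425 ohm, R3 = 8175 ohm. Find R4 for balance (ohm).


At balance: R1*R4 = R2*R3, so R4 = R2*R3/R1.
R4 = 4425 * 8175 / 5596
R4 = 36174375 / 5596
R4 = 6464.33 ohm

6464.33 ohm
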